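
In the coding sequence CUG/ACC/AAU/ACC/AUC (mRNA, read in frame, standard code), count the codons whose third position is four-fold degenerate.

3

Codon 1 CUG (Leu): third position 4-fold.
Codon 2 ACC (Thr): third position 4-fold.
Codon 3 AAU (Asn): third position 2-fold.
Codon 4 ACC (Thr): third position 4-fold.
Codon 5 AUC (Ile): third position 3-fold.
Four-fold degenerate third positions: 3.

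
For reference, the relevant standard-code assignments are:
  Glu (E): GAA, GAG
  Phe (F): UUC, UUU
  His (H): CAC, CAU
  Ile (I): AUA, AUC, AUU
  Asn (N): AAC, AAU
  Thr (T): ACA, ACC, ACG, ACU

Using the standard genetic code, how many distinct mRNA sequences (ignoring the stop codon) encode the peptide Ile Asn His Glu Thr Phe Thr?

Ile: 3 codons.
Asn: 2 codons.
His: 2 codons.
Glu: 2 codons.
Thr: 4 codons.
Phe: 2 codons.
Thr: 4 codons.
3 × 2 × 2 × 2 × 4 × 2 × 4 = 768.

768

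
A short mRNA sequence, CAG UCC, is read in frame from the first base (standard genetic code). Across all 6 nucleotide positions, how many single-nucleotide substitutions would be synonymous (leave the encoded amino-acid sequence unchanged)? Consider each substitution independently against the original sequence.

Codon 1 (CAG, Gln): 1 synonymous substitution.
Codon 2 (UCC, Ser): 3 synonymous substitutions.
Total: 1 + 3 = 4.

4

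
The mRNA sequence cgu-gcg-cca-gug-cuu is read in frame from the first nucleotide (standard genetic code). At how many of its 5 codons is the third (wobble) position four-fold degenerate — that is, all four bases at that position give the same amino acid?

Codon 1 CGU (Arg): third position 4-fold.
Codon 2 GCG (Ala): third position 4-fold.
Codon 3 CCA (Pro): third position 4-fold.
Codon 4 GUG (Val): third position 4-fold.
Codon 5 CUU (Leu): third position 4-fold.
Four-fold degenerate third positions: 5.

5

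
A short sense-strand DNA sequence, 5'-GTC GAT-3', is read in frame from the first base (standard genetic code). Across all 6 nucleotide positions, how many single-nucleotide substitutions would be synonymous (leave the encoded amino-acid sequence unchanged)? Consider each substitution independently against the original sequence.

4

Codon 1 (GTC, Val): 3 synonymous substitutions.
Codon 2 (GAT, Asp): 1 synonymous substitution.
Total: 3 + 1 = 4.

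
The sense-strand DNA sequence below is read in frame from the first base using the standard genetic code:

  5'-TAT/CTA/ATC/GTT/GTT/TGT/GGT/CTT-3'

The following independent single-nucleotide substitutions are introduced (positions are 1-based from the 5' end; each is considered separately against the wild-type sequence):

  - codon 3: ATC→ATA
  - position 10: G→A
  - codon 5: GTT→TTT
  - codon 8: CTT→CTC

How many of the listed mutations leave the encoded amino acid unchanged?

Codon 3: ATC (Ile) → ATA (Ile) — synonymous.
Codon 4: GTT (Val) → ATT (Ile) — missense.
Codon 5: GTT (Val) → TTT (Phe) — missense.
Codon 8: CTT (Leu) → CTC (Leu) — synonymous.
Synonymous: 2 of 4.

2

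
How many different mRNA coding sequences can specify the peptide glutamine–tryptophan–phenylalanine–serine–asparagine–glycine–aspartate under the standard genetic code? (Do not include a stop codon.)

384

Gln: 2 codons.
Trp: 1 codon.
Phe: 2 codons.
Ser: 6 codons.
Asn: 2 codons.
Gly: 4 codons.
Asp: 2 codons.
2 × 1 × 2 × 6 × 2 × 4 × 2 = 384.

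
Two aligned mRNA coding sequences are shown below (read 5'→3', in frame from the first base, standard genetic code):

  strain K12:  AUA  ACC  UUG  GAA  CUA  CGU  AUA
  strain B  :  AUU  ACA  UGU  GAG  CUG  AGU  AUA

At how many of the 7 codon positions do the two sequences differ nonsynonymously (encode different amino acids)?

2

Codon 1: AUA Ile / AUU Ile — synonymous.
Codon 2: ACC Thr / ACA Thr — synonymous.
Codon 3: UUG Leu / UGU Cys — nonsynonymous.
Codon 4: GAA Glu / GAG Glu — synonymous.
Codon 5: CUA Leu / CUG Leu — synonymous.
Codon 6: CGU Arg / AGU Ser — nonsynonymous.
Codon 7: AUA Ile / AUA Ile — identical.
Nonsynonymous differences: 2.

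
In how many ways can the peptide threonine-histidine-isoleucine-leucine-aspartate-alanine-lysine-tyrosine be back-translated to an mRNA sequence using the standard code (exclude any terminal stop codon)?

4608

Thr: 4 codons.
His: 2 codons.
Ile: 3 codons.
Leu: 6 codons.
Asp: 2 codons.
Ala: 4 codons.
Lys: 2 codons.
Tyr: 2 codons.
4 × 2 × 3 × 6 × 2 × 4 × 2 × 2 = 4608.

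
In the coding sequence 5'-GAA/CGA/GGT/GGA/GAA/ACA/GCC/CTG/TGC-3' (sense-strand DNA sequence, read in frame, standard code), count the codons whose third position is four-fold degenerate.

6

Codon 1 GAA (Glu): third position 2-fold.
Codon 2 CGA (Arg): third position 4-fold.
Codon 3 GGT (Gly): third position 4-fold.
Codon 4 GGA (Gly): third position 4-fold.
Codon 5 GAA (Glu): third position 2-fold.
Codon 6 ACA (Thr): third position 4-fold.
Codon 7 GCC (Ala): third position 4-fold.
Codon 8 CTG (Leu): third position 4-fold.
Codon 9 TGC (Cys): third position 2-fold.
Four-fold degenerate third positions: 6.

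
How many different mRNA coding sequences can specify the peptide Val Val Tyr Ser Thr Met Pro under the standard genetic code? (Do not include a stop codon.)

Val: 4 codons.
Val: 4 codons.
Tyr: 2 codons.
Ser: 6 codons.
Thr: 4 codons.
Met: 1 codon.
Pro: 4 codons.
4 × 4 × 2 × 6 × 4 × 1 × 4 = 3072.

3072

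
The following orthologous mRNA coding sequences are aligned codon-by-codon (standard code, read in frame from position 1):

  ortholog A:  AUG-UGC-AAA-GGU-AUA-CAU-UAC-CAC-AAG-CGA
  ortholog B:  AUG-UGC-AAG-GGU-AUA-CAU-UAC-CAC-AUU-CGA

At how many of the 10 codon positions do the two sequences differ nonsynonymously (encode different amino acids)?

Codon 1: AUG Met / AUG Met — identical.
Codon 2: UGC Cys / UGC Cys — identical.
Codon 3: AAA Lys / AAG Lys — synonymous.
Codon 4: GGU Gly / GGU Gly — identical.
Codon 5: AUA Ile / AUA Ile — identical.
Codon 6: CAU His / CAU His — identical.
Codon 7: UAC Tyr / UAC Tyr — identical.
Codon 8: CAC His / CAC His — identical.
Codon 9: AAG Lys / AUU Ile — nonsynonymous.
Codon 10: CGA Arg / CGA Arg — identical.
Nonsynonymous differences: 1.

1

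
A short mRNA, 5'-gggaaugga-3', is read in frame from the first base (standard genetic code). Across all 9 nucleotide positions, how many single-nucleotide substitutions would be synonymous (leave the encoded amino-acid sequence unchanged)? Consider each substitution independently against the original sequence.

7

Codon 1 (GGG, Gly): 3 synonymous substitutions.
Codon 2 (AAU, Asn): 1 synonymous substitution.
Codon 3 (GGA, Gly): 3 synonymous substitutions.
Total: 3 + 1 + 3 = 7.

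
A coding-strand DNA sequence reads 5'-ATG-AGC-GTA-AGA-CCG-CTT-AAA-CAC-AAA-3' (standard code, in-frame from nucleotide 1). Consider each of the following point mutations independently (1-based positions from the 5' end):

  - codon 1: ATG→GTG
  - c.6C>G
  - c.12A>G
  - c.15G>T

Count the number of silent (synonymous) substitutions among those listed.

2

Codon 1: ATG (Met) → GTG (Val) — missense.
Codon 2: AGC (Ser) → AGG (Arg) — missense.
Codon 4: AGA (Arg) → AGG (Arg) — synonymous.
Codon 5: CCG (Pro) → CCT (Pro) — synonymous.
Synonymous: 2 of 4.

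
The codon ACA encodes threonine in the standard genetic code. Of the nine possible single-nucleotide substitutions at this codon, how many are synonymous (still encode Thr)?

3

Position 1: none → 0 synonymous.
Position 2: none → 0 synonymous.
Position 3: ACU, ACC, ACG → 3 synonymous.
Total: 0 + 0 + 3 = 3.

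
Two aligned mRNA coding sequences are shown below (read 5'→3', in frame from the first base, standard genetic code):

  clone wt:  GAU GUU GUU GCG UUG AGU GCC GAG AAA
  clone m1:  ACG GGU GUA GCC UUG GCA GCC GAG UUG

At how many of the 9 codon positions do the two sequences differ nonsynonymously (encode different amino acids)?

Codon 1: GAU Asp / ACG Thr — nonsynonymous.
Codon 2: GUU Val / GGU Gly — nonsynonymous.
Codon 3: GUU Val / GUA Val — synonymous.
Codon 4: GCG Ala / GCC Ala — synonymous.
Codon 5: UUG Leu / UUG Leu — identical.
Codon 6: AGU Ser / GCA Ala — nonsynonymous.
Codon 7: GCC Ala / GCC Ala — identical.
Codon 8: GAG Glu / GAG Glu — identical.
Codon 9: AAA Lys / UUG Leu — nonsynonymous.
Nonsynonymous differences: 4.

4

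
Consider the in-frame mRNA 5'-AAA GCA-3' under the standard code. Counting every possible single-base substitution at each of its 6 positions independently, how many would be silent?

Codon 1 (AAA, Lys): 1 synonymous substitution.
Codon 2 (GCA, Ala): 3 synonymous substitutions.
Total: 1 + 3 = 4.

4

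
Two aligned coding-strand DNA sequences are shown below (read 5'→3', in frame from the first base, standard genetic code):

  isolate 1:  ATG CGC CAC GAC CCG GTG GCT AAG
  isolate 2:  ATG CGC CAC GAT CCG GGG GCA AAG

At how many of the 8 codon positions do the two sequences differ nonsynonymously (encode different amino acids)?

1

Codon 1: ATG Met / ATG Met — identical.
Codon 2: CGC Arg / CGC Arg — identical.
Codon 3: CAC His / CAC His — identical.
Codon 4: GAC Asp / GAT Asp — synonymous.
Codon 5: CCG Pro / CCG Pro — identical.
Codon 6: GTG Val / GGG Gly — nonsynonymous.
Codon 7: GCT Ala / GCA Ala — synonymous.
Codon 8: AAG Lys / AAG Lys — identical.
Nonsynonymous differences: 1.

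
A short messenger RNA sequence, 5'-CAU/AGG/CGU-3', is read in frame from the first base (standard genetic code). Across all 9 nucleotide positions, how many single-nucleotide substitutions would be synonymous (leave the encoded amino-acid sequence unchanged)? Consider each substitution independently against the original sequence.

6

Codon 1 (CAU, His): 1 synonymous substitution.
Codon 2 (AGG, Arg): 2 synonymous substitutions.
Codon 3 (CGU, Arg): 3 synonymous substitutions.
Total: 1 + 2 + 3 = 6.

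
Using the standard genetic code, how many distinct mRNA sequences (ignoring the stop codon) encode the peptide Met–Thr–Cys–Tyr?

16

Met: 1 codon.
Thr: 4 codons.
Cys: 2 codons.
Tyr: 2 codons.
1 × 4 × 2 × 2 = 16.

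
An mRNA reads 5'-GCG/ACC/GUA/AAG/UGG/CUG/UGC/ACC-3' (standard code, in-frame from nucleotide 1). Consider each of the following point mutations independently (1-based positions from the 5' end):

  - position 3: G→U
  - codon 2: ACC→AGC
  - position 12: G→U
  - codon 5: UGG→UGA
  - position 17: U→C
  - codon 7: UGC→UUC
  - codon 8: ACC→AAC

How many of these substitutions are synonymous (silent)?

1

Codon 1: GCG (Ala) → GCU (Ala) — synonymous.
Codon 2: ACC (Thr) → AGC (Ser) — missense.
Codon 4: AAG (Lys) → AAU (Asn) — missense.
Codon 5: UGG (Trp) → UGA (Stop) — nonsense.
Codon 6: CUG (Leu) → CCG (Pro) — missense.
Codon 7: UGC (Cys) → UUC (Phe) — missense.
Codon 8: ACC (Thr) → AAC (Asn) — missense.
Synonymous: 1 of 7.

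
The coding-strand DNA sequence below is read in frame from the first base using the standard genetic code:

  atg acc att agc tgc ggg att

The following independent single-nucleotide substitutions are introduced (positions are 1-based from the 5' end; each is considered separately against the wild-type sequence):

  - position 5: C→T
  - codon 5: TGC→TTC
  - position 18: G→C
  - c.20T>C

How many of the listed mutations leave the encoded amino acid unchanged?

1

Codon 2: ACC (Thr) → ATC (Ile) — missense.
Codon 5: TGC (Cys) → TTC (Phe) — missense.
Codon 6: GGG (Gly) → GGC (Gly) — synonymous.
Codon 7: ATT (Ile) → ACT (Thr) — missense.
Synonymous: 1 of 4.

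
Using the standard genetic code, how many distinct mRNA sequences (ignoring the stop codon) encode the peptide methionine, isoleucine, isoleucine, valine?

Met: 1 codon.
Ile: 3 codons.
Ile: 3 codons.
Val: 4 codons.
1 × 3 × 3 × 4 = 36.

36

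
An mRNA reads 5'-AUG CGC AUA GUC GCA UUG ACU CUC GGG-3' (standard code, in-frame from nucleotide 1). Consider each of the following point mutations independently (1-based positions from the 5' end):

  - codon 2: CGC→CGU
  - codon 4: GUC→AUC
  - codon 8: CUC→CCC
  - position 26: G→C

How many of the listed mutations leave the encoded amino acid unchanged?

1

Codon 2: CGC (Arg) → CGU (Arg) — synonymous.
Codon 4: GUC (Val) → AUC (Ile) — missense.
Codon 8: CUC (Leu) → CCC (Pro) — missense.
Codon 9: GGG (Gly) → GCG (Ala) — missense.
Synonymous: 1 of 4.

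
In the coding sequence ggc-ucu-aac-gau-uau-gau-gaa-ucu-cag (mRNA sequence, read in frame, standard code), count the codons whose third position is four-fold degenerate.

Codon 1 GGC (Gly): third position 4-fold.
Codon 2 UCU (Ser): third position 4-fold.
Codon 3 AAC (Asn): third position 2-fold.
Codon 4 GAU (Asp): third position 2-fold.
Codon 5 UAU (Tyr): third position 2-fold.
Codon 6 GAU (Asp): third position 2-fold.
Codon 7 GAA (Glu): third position 2-fold.
Codon 8 UCU (Ser): third position 4-fold.
Codon 9 CAG (Gln): third position 2-fold.
Four-fold degenerate third positions: 3.

3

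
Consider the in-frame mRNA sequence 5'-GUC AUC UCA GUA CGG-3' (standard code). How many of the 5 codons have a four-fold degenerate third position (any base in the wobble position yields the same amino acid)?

4

Codon 1 GUC (Val): third position 4-fold.
Codon 2 AUC (Ile): third position 3-fold.
Codon 3 UCA (Ser): third position 4-fold.
Codon 4 GUA (Val): third position 4-fold.
Codon 5 CGG (Arg): third position 4-fold.
Four-fold degenerate third positions: 4.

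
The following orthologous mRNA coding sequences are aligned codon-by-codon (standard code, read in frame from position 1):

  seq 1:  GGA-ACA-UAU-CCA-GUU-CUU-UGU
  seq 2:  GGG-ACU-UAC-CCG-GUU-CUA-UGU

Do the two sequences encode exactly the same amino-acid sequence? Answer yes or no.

Codon 1: GGA Gly / GGG Gly — synonymous.
Codon 2: ACA Thr / ACU Thr — synonymous.
Codon 3: UAU Tyr / UAC Tyr — synonymous.
Codon 4: CCA Pro / CCG Pro — synonymous.
Codon 5: GUU Val / GUU Val — identical.
Codon 6: CUU Leu / CUA Leu — synonymous.
Codon 7: UGU Cys / UGU Cys — identical.
Nonsynonymous differences: 0 → same protein.

yes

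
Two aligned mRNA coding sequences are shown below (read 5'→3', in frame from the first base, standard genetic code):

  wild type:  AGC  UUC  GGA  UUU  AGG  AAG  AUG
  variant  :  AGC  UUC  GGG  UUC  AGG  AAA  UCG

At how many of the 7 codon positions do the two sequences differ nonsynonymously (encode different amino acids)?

1

Codon 1: AGC Ser / AGC Ser — identical.
Codon 2: UUC Phe / UUC Phe — identical.
Codon 3: GGA Gly / GGG Gly — synonymous.
Codon 4: UUU Phe / UUC Phe — synonymous.
Codon 5: AGG Arg / AGG Arg — identical.
Codon 6: AAG Lys / AAA Lys — synonymous.
Codon 7: AUG Met / UCG Ser — nonsynonymous.
Nonsynonymous differences: 1.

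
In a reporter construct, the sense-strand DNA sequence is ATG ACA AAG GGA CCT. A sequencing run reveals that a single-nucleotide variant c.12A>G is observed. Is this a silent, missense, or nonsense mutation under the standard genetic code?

Position 12 falls in codon 4: GGA → Gly.
After the substitution the codon is GGG → Gly.
Both encode Gly, so the change is synonymous.

silent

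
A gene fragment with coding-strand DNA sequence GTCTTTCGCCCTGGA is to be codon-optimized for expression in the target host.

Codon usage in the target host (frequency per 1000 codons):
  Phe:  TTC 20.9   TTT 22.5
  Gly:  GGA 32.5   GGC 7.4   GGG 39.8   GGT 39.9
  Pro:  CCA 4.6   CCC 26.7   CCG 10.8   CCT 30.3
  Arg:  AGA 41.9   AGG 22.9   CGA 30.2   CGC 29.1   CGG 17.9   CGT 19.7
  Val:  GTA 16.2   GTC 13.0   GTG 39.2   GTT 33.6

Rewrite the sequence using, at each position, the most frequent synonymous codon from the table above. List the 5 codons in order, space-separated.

GTG TTT AGA CCT GGT

Codon 1 (Val): best is GTG at 39.2.
Codon 2 (Phe): best is TTT at 22.5.
Codon 3 (Arg): best is AGA at 41.9.
Codon 4 (Pro): best is CCT at 30.3.
Codon 5 (Gly): best is GGT at 39.9.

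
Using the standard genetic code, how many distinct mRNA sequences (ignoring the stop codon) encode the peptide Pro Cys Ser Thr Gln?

Pro: 4 codons.
Cys: 2 codons.
Ser: 6 codons.
Thr: 4 codons.
Gln: 2 codons.
4 × 2 × 6 × 4 × 2 = 384.

384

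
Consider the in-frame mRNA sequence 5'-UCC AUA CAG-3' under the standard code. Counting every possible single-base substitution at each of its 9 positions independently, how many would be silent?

6

Codon 1 (UCC, Ser): 3 synonymous substitutions.
Codon 2 (AUA, Ile): 2 synonymous substitutions.
Codon 3 (CAG, Gln): 1 synonymous substitution.
Total: 3 + 2 + 1 = 6.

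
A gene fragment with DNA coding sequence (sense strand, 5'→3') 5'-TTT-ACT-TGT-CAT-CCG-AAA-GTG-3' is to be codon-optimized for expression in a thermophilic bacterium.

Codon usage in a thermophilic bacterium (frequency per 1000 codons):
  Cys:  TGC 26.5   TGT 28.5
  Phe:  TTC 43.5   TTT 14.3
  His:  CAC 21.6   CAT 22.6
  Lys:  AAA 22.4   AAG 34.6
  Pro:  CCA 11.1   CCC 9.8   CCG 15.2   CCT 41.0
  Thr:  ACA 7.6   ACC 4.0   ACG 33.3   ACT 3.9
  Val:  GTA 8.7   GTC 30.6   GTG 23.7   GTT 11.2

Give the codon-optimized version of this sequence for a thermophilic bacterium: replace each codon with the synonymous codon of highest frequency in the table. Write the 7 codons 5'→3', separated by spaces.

Codon 1 (Phe): best is TTC at 43.5.
Codon 2 (Thr): best is ACG at 33.3.
Codon 3 (Cys): best is TGT at 28.5.
Codon 4 (His): best is CAT at 22.6.
Codon 5 (Pro): best is CCT at 41.0.
Codon 6 (Lys): best is AAG at 34.6.
Codon 7 (Val): best is GTC at 30.6.

TTC ACG TGT CAT CCT AAG GTC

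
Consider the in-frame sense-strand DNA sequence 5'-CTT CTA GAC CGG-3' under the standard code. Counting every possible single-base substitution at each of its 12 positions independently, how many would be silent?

Codon 1 (CTT, Leu): 3 synonymous substitutions.
Codon 2 (CTA, Leu): 4 synonymous substitutions.
Codon 3 (GAC, Asp): 1 synonymous substitution.
Codon 4 (CGG, Arg): 4 synonymous substitutions.
Total: 3 + 4 + 1 + 4 = 12.

12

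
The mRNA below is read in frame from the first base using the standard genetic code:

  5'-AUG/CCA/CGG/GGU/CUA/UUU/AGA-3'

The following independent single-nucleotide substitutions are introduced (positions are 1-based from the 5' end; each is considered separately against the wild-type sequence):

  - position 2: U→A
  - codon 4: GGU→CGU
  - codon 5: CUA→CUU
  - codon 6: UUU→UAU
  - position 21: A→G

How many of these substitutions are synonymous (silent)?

Codon 1: AUG (Met) → AAG (Lys) — missense.
Codon 4: GGU (Gly) → CGU (Arg) — missense.
Codon 5: CUA (Leu) → CUU (Leu) — synonymous.
Codon 6: UUU (Phe) → UAU (Tyr) — missense.
Codon 7: AGA (Arg) → AGG (Arg) — synonymous.
Synonymous: 2 of 5.

2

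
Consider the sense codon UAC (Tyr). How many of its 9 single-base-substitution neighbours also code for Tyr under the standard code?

1

Position 1: none → 0 synonymous.
Position 2: none → 0 synonymous.
Position 3: UAU → 1 synonymous.
Total: 0 + 0 + 1 = 1.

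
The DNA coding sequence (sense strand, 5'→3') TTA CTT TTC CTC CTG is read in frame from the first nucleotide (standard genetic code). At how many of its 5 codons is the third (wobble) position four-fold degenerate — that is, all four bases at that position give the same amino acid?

Codon 1 TTA (Leu): third position 2-fold.
Codon 2 CTT (Leu): third position 4-fold.
Codon 3 TTC (Phe): third position 2-fold.
Codon 4 CTC (Leu): third position 4-fold.
Codon 5 CTG (Leu): third position 4-fold.
Four-fold degenerate third positions: 3.

3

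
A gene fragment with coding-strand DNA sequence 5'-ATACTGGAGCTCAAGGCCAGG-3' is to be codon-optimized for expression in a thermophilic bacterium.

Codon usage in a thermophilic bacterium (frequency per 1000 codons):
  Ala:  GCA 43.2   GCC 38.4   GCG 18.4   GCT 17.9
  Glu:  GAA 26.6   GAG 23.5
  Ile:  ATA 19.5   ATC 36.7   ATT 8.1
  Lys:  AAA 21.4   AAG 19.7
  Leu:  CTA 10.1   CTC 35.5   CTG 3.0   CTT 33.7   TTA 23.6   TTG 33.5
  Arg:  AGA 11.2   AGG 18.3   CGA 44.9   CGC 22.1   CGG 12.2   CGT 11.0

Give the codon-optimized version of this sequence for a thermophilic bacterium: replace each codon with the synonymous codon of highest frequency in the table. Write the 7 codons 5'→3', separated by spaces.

Codon 1 (Ile): best is ATC at 36.7.
Codon 2 (Leu): best is CTC at 35.5.
Codon 3 (Glu): best is GAA at 26.6.
Codon 4 (Leu): best is CTC at 35.5.
Codon 5 (Lys): best is AAA at 21.4.
Codon 6 (Ala): best is GCA at 43.2.
Codon 7 (Arg): best is CGA at 44.9.

ATC CTC GAA CTC AAA GCA CGA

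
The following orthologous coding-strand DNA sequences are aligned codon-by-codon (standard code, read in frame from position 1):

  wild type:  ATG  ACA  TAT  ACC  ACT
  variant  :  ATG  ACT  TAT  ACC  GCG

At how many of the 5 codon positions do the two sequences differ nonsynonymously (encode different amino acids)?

1

Codon 1: ATG Met / ATG Met — identical.
Codon 2: ACA Thr / ACT Thr — synonymous.
Codon 3: TAT Tyr / TAT Tyr — identical.
Codon 4: ACC Thr / ACC Thr — identical.
Codon 5: ACT Thr / GCG Ala — nonsynonymous.
Nonsynonymous differences: 1.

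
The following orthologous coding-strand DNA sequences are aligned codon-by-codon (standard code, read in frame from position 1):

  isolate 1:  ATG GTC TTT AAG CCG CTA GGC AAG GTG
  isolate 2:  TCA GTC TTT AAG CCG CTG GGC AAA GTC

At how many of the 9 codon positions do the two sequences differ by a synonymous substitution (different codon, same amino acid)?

3

Codon 1: ATG Met / TCA Ser — nonsynonymous.
Codon 2: GTC Val / GTC Val — identical.
Codon 3: TTT Phe / TTT Phe — identical.
Codon 4: AAG Lys / AAG Lys — identical.
Codon 5: CCG Pro / CCG Pro — identical.
Codon 6: CTA Leu / CTG Leu — synonymous.
Codon 7: GGC Gly / GGC Gly — identical.
Codon 8: AAG Lys / AAA Lys — synonymous.
Codon 9: GTG Val / GTC Val — synonymous.
Synonymous differences: 3.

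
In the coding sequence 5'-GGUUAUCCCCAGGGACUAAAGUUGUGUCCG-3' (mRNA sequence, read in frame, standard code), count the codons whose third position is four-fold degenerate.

Codon 1 GGU (Gly): third position 4-fold.
Codon 2 UAU (Tyr): third position 2-fold.
Codon 3 CCC (Pro): third position 4-fold.
Codon 4 CAG (Gln): third position 2-fold.
Codon 5 GGA (Gly): third position 4-fold.
Codon 6 CUA (Leu): third position 4-fold.
Codon 7 AAG (Lys): third position 2-fold.
Codon 8 UUG (Leu): third position 2-fold.
Codon 9 UGU (Cys): third position 2-fold.
Codon 10 CCG (Pro): third position 4-fold.
Four-fold degenerate third positions: 5.

5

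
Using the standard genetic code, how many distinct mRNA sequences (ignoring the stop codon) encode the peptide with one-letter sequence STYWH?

Ser: 6 codons.
Thr: 4 codons.
Tyr: 2 codons.
Trp: 1 codon.
His: 2 codons.
6 × 4 × 2 × 1 × 2 = 96.

96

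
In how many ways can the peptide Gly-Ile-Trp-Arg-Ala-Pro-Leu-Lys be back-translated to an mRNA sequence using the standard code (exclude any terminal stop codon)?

13824

Gly: 4 codons.
Ile: 3 codons.
Trp: 1 codon.
Arg: 6 codons.
Ala: 4 codons.
Pro: 4 codons.
Leu: 6 codons.
Lys: 2 codons.
4 × 3 × 1 × 6 × 4 × 4 × 6 × 2 = 13824.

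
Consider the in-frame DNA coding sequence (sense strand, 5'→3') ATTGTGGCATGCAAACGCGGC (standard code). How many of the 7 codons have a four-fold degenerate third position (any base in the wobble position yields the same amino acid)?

4

Codon 1 ATT (Ile): third position 3-fold.
Codon 2 GTG (Val): third position 4-fold.
Codon 3 GCA (Ala): third position 4-fold.
Codon 4 TGC (Cys): third position 2-fold.
Codon 5 AAA (Lys): third position 2-fold.
Codon 6 CGC (Arg): third position 4-fold.
Codon 7 GGC (Gly): third position 4-fold.
Four-fold degenerate third positions: 4.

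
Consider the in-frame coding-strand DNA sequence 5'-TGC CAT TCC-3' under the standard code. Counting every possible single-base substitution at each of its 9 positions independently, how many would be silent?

5

Codon 1 (TGC, Cys): 1 synonymous substitution.
Codon 2 (CAT, His): 1 synonymous substitution.
Codon 3 (TCC, Ser): 3 synonymous substitutions.
Total: 1 + 1 + 3 = 5.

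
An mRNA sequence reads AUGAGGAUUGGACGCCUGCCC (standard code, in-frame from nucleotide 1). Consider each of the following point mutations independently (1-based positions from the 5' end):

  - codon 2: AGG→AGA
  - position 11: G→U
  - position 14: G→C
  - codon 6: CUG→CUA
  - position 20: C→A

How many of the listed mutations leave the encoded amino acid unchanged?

2

Codon 2: AGG (Arg) → AGA (Arg) — synonymous.
Codon 4: GGA (Gly) → GUA (Val) — missense.
Codon 5: CGC (Arg) → CCC (Pro) — missense.
Codon 6: CUG (Leu) → CUA (Leu) — synonymous.
Codon 7: CCC (Pro) → CAC (His) — missense.
Synonymous: 2 of 5.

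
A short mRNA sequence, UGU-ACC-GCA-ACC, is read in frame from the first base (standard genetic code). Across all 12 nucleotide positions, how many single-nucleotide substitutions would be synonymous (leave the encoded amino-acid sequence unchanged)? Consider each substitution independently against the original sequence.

Codon 1 (UGU, Cys): 1 synonymous substitution.
Codon 2 (ACC, Thr): 3 synonymous substitutions.
Codon 3 (GCA, Ala): 3 synonymous substitutions.
Codon 4 (ACC, Thr): 3 synonymous substitutions.
Total: 1 + 3 + 3 + 3 = 10.

10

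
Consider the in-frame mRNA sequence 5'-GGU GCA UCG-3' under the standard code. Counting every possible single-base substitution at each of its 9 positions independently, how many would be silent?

9

Codon 1 (GGU, Gly): 3 synonymous substitutions.
Codon 2 (GCA, Ala): 3 synonymous substitutions.
Codon 3 (UCG, Ser): 3 synonymous substitutions.
Total: 3 + 3 + 3 = 9.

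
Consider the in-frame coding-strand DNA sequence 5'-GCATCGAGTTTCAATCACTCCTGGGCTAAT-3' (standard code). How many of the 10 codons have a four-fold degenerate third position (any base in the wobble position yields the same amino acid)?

Codon 1 GCA (Ala): third position 4-fold.
Codon 2 TCG (Ser): third position 4-fold.
Codon 3 AGT (Ser): third position 2-fold.
Codon 4 TTC (Phe): third position 2-fold.
Codon 5 AAT (Asn): third position 2-fold.
Codon 6 CAC (His): third position 2-fold.
Codon 7 TCC (Ser): third position 4-fold.
Codon 8 TGG (Trp): third position 1-fold.
Codon 9 GCT (Ala): third position 4-fold.
Codon 10 AAT (Asn): third position 2-fold.
Four-fold degenerate third positions: 4.

4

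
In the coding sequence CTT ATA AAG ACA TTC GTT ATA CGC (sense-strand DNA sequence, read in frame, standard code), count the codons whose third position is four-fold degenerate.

Codon 1 CTT (Leu): third position 4-fold.
Codon 2 ATA (Ile): third position 3-fold.
Codon 3 AAG (Lys): third position 2-fold.
Codon 4 ACA (Thr): third position 4-fold.
Codon 5 TTC (Phe): third position 2-fold.
Codon 6 GTT (Val): third position 4-fold.
Codon 7 ATA (Ile): third position 3-fold.
Codon 8 CGC (Arg): third position 4-fold.
Four-fold degenerate third positions: 4.

4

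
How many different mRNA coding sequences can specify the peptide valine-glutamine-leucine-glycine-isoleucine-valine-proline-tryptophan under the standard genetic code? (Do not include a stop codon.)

Val: 4 codons.
Gln: 2 codons.
Leu: 6 codons.
Gly: 4 codons.
Ile: 3 codons.
Val: 4 codons.
Pro: 4 codons.
Trp: 1 codon.
4 × 2 × 6 × 4 × 3 × 4 × 4 × 1 = 9216.

9216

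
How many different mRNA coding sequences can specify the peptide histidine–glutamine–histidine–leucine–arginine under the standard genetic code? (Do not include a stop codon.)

His: 2 codons.
Gln: 2 codons.
His: 2 codons.
Leu: 6 codons.
Arg: 6 codons.
2 × 2 × 2 × 6 × 6 = 288.

288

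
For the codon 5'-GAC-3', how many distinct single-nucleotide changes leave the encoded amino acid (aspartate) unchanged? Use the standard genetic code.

1

Position 1: none → 0 synonymous.
Position 2: none → 0 synonymous.
Position 3: GAU → 1 synonymous.
Total: 0 + 0 + 1 = 1.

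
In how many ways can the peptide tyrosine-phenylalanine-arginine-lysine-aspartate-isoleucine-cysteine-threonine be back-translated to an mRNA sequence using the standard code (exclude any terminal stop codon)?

2304

Tyr: 2 codons.
Phe: 2 codons.
Arg: 6 codons.
Lys: 2 codons.
Asp: 2 codons.
Ile: 3 codons.
Cys: 2 codons.
Thr: 4 codons.
2 × 2 × 6 × 2 × 2 × 3 × 2 × 4 = 2304.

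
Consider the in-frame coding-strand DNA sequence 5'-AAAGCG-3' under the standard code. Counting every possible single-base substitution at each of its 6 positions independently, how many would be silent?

Codon 1 (AAA, Lys): 1 synonymous substitution.
Codon 2 (GCG, Ala): 3 synonymous substitutions.
Total: 1 + 3 = 4.

4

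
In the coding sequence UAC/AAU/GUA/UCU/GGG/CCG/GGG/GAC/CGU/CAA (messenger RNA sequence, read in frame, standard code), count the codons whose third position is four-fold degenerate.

Codon 1 UAC (Tyr): third position 2-fold.
Codon 2 AAU (Asn): third position 2-fold.
Codon 3 GUA (Val): third position 4-fold.
Codon 4 UCU (Ser): third position 4-fold.
Codon 5 GGG (Gly): third position 4-fold.
Codon 6 CCG (Pro): third position 4-fold.
Codon 7 GGG (Gly): third position 4-fold.
Codon 8 GAC (Asp): third position 2-fold.
Codon 9 CGU (Arg): third position 4-fold.
Codon 10 CAA (Gln): third position 2-fold.
Four-fold degenerate third positions: 6.

6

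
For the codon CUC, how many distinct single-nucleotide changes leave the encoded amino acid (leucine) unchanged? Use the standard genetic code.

3

Position 1: none → 0 synonymous.
Position 2: none → 0 synonymous.
Position 3: CUU, CUA, CUG → 3 synonymous.
Total: 0 + 0 + 3 = 3.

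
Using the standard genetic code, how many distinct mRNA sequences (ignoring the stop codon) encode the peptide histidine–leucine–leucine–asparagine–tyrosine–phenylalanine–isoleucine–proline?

6912

His: 2 codons.
Leu: 6 codons.
Leu: 6 codons.
Asn: 2 codons.
Tyr: 2 codons.
Phe: 2 codons.
Ile: 3 codons.
Pro: 4 codons.
2 × 6 × 6 × 2 × 2 × 2 × 3 × 4 = 6912.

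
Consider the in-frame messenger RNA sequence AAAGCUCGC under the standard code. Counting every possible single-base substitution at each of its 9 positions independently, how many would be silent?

Codon 1 (AAA, Lys): 1 synonymous substitution.
Codon 2 (GCU, Ala): 3 synonymous substitutions.
Codon 3 (CGC, Arg): 3 synonymous substitutions.
Total: 1 + 3 + 3 = 7.

7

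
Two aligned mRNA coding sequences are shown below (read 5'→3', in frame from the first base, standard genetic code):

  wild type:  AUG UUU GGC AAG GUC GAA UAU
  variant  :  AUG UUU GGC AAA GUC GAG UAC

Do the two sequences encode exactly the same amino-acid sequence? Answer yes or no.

yes

Codon 1: AUG Met / AUG Met — identical.
Codon 2: UUU Phe / UUU Phe — identical.
Codon 3: GGC Gly / GGC Gly — identical.
Codon 4: AAG Lys / AAA Lys — synonymous.
Codon 5: GUC Val / GUC Val — identical.
Codon 6: GAA Glu / GAG Glu — synonymous.
Codon 7: UAU Tyr / UAC Tyr — synonymous.
Nonsynonymous differences: 0 → same protein.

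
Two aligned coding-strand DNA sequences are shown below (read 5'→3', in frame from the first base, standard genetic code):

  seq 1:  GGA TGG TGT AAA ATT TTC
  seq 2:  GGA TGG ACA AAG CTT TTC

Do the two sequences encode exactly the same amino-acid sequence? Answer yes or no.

no

Codon 1: GGA Gly / GGA Gly — identical.
Codon 2: TGG Trp / TGG Trp — identical.
Codon 3: TGT Cys / ACA Thr — nonsynonymous.
Codon 4: AAA Lys / AAG Lys — synonymous.
Codon 5: ATT Ile / CTT Leu — nonsynonymous.
Codon 6: TTC Phe / TTC Phe — identical.
Nonsynonymous differences: 2 → different protein.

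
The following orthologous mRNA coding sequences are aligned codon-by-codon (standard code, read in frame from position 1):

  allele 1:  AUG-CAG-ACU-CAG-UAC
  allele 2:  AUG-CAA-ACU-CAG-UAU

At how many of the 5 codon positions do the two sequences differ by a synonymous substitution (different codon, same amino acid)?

Codon 1: AUG Met / AUG Met — identical.
Codon 2: CAG Gln / CAA Gln — synonymous.
Codon 3: ACU Thr / ACU Thr — identical.
Codon 4: CAG Gln / CAG Gln — identical.
Codon 5: UAC Tyr / UAU Tyr — synonymous.
Synonymous differences: 2.

2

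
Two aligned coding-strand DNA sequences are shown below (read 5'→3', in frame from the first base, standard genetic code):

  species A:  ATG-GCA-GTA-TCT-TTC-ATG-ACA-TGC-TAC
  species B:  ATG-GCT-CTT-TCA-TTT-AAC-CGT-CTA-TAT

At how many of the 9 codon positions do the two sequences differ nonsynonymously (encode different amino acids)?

4

Codon 1: ATG Met / ATG Met — identical.
Codon 2: GCA Ala / GCT Ala — synonymous.
Codon 3: GTA Val / CTT Leu — nonsynonymous.
Codon 4: TCT Ser / TCA Ser — synonymous.
Codon 5: TTC Phe / TTT Phe — synonymous.
Codon 6: ATG Met / AAC Asn — nonsynonymous.
Codon 7: ACA Thr / CGT Arg — nonsynonymous.
Codon 8: TGC Cys / CTA Leu — nonsynonymous.
Codon 9: TAC Tyr / TAT Tyr — synonymous.
Nonsynonymous differences: 4.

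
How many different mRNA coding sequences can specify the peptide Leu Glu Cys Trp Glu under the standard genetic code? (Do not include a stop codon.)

Leu: 6 codons.
Glu: 2 codons.
Cys: 2 codons.
Trp: 1 codon.
Glu: 2 codons.
6 × 2 × 2 × 1 × 2 = 48.

48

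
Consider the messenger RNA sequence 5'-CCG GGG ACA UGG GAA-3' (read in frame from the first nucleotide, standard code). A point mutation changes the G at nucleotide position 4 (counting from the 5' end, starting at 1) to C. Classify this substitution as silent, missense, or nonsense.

missense

Position 4 falls in codon 2: GGG → Gly.
After the substitution the codon is CGG → Arg.
Gly ≠ Arg, so this is a missense mutation.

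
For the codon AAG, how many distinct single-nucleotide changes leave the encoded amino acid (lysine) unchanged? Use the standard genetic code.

Position 1: none → 0 synonymous.
Position 2: none → 0 synonymous.
Position 3: AAA → 1 synonymous.
Total: 0 + 0 + 1 = 1.

1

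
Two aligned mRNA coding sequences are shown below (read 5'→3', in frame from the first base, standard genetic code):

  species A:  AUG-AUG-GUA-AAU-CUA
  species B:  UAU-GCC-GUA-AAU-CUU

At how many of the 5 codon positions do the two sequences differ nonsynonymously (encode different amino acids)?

2

Codon 1: AUG Met / UAU Tyr — nonsynonymous.
Codon 2: AUG Met / GCC Ala — nonsynonymous.
Codon 3: GUA Val / GUA Val — identical.
Codon 4: AAU Asn / AAU Asn — identical.
Codon 5: CUA Leu / CUU Leu — synonymous.
Nonsynonymous differences: 2.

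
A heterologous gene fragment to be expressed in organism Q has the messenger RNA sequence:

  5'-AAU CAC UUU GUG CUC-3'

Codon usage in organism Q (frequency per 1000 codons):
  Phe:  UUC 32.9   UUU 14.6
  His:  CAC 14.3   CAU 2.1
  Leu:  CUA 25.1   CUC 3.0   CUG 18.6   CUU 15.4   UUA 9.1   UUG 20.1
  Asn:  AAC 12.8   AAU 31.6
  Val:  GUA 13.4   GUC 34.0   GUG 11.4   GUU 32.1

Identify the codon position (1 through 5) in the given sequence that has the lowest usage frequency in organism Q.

5

Codon 1 AAU (Asn): 31.6 per 1000.
Codon 2 CAC (His): 14.3 per 1000.
Codon 3 UUU (Phe): 14.6 per 1000.
Codon 4 GUG (Val): 11.4 per 1000.
Codon 5 CUC (Leu): 3.0 per 1000.
Lowest frequency is 3.0 at codon 5.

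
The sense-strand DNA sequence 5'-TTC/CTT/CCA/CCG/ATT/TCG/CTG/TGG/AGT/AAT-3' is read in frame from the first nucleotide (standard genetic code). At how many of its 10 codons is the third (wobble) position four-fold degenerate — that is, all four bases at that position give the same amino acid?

Codon 1 TTC (Phe): third position 2-fold.
Codon 2 CTT (Leu): third position 4-fold.
Codon 3 CCA (Pro): third position 4-fold.
Codon 4 CCG (Pro): third position 4-fold.
Codon 5 ATT (Ile): third position 3-fold.
Codon 6 TCG (Ser): third position 4-fold.
Codon 7 CTG (Leu): third position 4-fold.
Codon 8 TGG (Trp): third position 1-fold.
Codon 9 AGT (Ser): third position 2-fold.
Codon 10 AAT (Asn): third position 2-fold.
Four-fold degenerate third positions: 5.

5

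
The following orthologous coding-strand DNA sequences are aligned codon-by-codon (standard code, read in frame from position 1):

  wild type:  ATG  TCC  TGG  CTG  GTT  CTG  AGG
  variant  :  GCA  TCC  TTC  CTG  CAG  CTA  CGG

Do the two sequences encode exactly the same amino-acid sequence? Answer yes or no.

Codon 1: ATG Met / GCA Ala — nonsynonymous.
Codon 2: TCC Ser / TCC Ser — identical.
Codon 3: TGG Trp / TTC Phe — nonsynonymous.
Codon 4: CTG Leu / CTG Leu — identical.
Codon 5: GTT Val / CAG Gln — nonsynonymous.
Codon 6: CTG Leu / CTA Leu — synonymous.
Codon 7: AGG Arg / CGG Arg — synonymous.
Nonsynonymous differences: 3 → different protein.

no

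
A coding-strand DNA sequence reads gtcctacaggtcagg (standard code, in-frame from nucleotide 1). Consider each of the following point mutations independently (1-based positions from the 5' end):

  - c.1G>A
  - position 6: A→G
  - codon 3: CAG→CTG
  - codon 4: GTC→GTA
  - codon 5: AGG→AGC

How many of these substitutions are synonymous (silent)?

2

Codon 1: GTC (Val) → ATC (Ile) — missense.
Codon 2: CTA (Leu) → CTG (Leu) — synonymous.
Codon 3: CAG (Gln) → CTG (Leu) — missense.
Codon 4: GTC (Val) → GTA (Val) — synonymous.
Codon 5: AGG (Arg) → AGC (Ser) — missense.
Synonymous: 2 of 5.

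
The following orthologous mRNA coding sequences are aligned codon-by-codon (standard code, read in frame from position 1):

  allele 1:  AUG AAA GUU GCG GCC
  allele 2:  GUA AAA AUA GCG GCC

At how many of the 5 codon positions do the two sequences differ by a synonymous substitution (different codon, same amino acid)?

Codon 1: AUG Met / GUA Val — nonsynonymous.
Codon 2: AAA Lys / AAA Lys — identical.
Codon 3: GUU Val / AUA Ile — nonsynonymous.
Codon 4: GCG Ala / GCG Ala — identical.
Codon 5: GCC Ala / GCC Ala — identical.
Synonymous differences: 0.

0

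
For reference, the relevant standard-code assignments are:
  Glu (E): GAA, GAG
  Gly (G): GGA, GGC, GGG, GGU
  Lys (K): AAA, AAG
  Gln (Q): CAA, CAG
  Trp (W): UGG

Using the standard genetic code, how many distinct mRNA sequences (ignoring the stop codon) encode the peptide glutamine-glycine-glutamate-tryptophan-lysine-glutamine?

Gln: 2 codons.
Gly: 4 codons.
Glu: 2 codons.
Trp: 1 codon.
Lys: 2 codons.
Gln: 2 codons.
2 × 4 × 2 × 1 × 2 × 2 = 64.

64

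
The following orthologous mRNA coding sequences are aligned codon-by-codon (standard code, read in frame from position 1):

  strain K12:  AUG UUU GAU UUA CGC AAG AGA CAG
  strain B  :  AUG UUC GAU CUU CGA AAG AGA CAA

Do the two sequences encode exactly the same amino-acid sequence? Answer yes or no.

yes

Codon 1: AUG Met / AUG Met — identical.
Codon 2: UUU Phe / UUC Phe — synonymous.
Codon 3: GAU Asp / GAU Asp — identical.
Codon 4: UUA Leu / CUU Leu — synonymous.
Codon 5: CGC Arg / CGA Arg — synonymous.
Codon 6: AAG Lys / AAG Lys — identical.
Codon 7: AGA Arg / AGA Arg — identical.
Codon 8: CAG Gln / CAA Gln — synonymous.
Nonsynonymous differences: 0 → same protein.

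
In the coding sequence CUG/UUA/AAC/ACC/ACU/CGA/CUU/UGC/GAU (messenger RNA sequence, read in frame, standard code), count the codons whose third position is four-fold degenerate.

Codon 1 CUG (Leu): third position 4-fold.
Codon 2 UUA (Leu): third position 2-fold.
Codon 3 AAC (Asn): third position 2-fold.
Codon 4 ACC (Thr): third position 4-fold.
Codon 5 ACU (Thr): third position 4-fold.
Codon 6 CGA (Arg): third position 4-fold.
Codon 7 CUU (Leu): third position 4-fold.
Codon 8 UGC (Cys): third position 2-fold.
Codon 9 GAU (Asp): third position 2-fold.
Four-fold degenerate third positions: 5.

5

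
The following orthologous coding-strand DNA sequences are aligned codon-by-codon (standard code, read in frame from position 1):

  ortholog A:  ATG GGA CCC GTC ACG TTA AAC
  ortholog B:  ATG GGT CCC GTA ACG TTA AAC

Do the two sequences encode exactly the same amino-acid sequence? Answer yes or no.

Codon 1: ATG Met / ATG Met — identical.
Codon 2: GGA Gly / GGT Gly — synonymous.
Codon 3: CCC Pro / CCC Pro — identical.
Codon 4: GTC Val / GTA Val — synonymous.
Codon 5: ACG Thr / ACG Thr — identical.
Codon 6: TTA Leu / TTA Leu — identical.
Codon 7: AAC Asn / AAC Asn — identical.
Nonsynonymous differences: 0 → same protein.

yes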